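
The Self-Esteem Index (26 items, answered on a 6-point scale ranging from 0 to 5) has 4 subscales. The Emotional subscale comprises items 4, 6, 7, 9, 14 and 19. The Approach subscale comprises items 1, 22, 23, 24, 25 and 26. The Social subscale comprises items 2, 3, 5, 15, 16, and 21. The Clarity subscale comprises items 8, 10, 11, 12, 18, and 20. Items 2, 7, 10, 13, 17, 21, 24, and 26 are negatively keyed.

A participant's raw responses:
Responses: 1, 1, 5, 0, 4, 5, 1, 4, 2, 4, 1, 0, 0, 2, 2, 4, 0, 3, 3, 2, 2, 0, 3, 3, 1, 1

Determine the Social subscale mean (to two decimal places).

3.67

Social items: 2, 3, 5, 15, 16, 21.
Of these, items 2 & 21 are negatively keyed; on a 0–5 scale, reversed = 5 − raw.
  item 2: 5 − 1 = 4
  item 3: 5
  item 5: 4
  item 15: 2
  item 16: 4
  item 21: 5 − 2 = 3
Sum = 4 + 5 + 4 + 2 + 4 + 3 = 22
Mean = 22 / 6 = 3.67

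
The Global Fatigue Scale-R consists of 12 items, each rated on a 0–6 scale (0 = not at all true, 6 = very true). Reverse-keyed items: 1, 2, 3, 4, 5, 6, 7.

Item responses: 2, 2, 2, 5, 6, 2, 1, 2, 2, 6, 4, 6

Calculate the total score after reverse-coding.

Reverse-keyed items use 6 − raw:
  item 1: 6 − 2 = 4
  item 2: 6 − 2 = 4
  item 3: 6 − 2 = 4
  item 4: 6 − 5 = 1
  item 5: 6 − 6 = 0
  item 6: 6 − 2 = 4
  item 7: 6 − 1 = 5
Scored items: 4, 4, 4, 1, 0, 4, 5, 2, 2, 6, 4, 6
Total = 4 + 4 + 4 + 1 + 0 + 4 + 5 + 2 + 2 + 6 + 4 + 6 = 42

42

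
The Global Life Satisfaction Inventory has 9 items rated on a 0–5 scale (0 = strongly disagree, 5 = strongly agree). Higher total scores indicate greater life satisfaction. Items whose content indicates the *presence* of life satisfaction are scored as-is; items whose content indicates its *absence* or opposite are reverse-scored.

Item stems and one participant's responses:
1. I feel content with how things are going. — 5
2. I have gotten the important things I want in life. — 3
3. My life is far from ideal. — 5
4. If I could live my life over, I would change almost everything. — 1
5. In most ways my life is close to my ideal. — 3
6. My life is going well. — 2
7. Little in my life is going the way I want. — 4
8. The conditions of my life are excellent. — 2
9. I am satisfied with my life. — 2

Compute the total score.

22

Items 3, 4, 7 describe the absence/opposite of life satisfaction → reverse-score.
reversed = (0+5) − raw = 5 − raw.
  item 1: 5
  item 2: 3
  item 3: 5 − 5 = 0
  item 4: 5 − 1 = 4
  item 5: 3
  item 6: 2
  item 7: 5 − 4 = 1
  item 8: 2
  item 9: 2
Total = 5 + 3 + 0 + 4 + 3 + 2 + 1 + 2 + 2 = 22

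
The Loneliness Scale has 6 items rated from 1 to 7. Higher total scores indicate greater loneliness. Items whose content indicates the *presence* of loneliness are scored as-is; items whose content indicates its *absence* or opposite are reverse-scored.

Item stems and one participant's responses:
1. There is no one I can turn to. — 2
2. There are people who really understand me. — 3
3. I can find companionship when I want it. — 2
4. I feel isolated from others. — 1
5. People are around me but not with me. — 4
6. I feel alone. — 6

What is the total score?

24

Items 2, 3 describe the absence/opposite of loneliness → reverse-score.
reverse-coded value = 8 − response.
  item 1: 2
  item 2: 8 − 3 = 5
  item 3: 8 − 2 = 6
  item 4: 1
  item 5: 4
  item 6: 6
Total = 2 + 5 + 6 + 1 + 4 + 6 = 24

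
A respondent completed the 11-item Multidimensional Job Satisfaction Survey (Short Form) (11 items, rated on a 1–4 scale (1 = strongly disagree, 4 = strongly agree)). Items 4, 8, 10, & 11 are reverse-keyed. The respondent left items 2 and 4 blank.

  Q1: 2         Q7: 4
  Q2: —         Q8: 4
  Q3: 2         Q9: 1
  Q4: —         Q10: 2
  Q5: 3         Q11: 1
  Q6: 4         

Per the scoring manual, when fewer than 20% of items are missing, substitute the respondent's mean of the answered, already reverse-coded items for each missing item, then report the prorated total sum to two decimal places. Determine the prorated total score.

29.33

Reverse-coded (reverse-coded value = 5 − response):
  item 8: 5 − 4 = 1
  item 10: 5 − 2 = 3
  item 11: 5 − 1 = 4
Completed scored items (9 of 11): 2, 2, 3, 4, 4, 1, 1, 3, 4; sum = 24.
Person mean = 24 / 9 ≈ 2.6667
Prorated total = (24 / 9) × 11 = 29.33 (to 2 dp)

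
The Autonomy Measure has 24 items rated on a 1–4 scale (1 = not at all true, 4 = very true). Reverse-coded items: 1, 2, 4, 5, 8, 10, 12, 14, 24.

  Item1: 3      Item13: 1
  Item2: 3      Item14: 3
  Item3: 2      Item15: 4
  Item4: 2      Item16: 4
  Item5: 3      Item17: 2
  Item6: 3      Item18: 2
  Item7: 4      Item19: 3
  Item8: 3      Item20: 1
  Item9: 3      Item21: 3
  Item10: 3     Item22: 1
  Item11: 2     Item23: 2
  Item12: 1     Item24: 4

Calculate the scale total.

57

Raw sum = 62. Reverse-coded items: 1, 2, 4, 5, 8, 10, 12, 14, 24; their raw sum = 25.
Each reversal replaces raw with 5 − raw, changing the total by 5 − 2·raw per item.
Total = 62 + 9·5 − 2·25 = 62 + 45 − 50 = 57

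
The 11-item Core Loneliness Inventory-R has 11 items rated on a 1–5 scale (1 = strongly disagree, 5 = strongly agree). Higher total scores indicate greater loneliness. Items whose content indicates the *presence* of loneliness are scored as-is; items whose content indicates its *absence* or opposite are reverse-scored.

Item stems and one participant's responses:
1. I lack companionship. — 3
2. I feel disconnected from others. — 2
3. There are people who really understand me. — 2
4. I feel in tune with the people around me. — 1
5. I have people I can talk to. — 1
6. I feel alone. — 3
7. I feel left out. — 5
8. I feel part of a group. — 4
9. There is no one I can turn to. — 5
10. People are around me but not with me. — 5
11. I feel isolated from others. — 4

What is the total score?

43

Items 3, 4, 5, 8 describe the absence/opposite of loneliness → reverse-score.
on a 1–5 scale, reversed = 6 − raw.
  item 1: 3
  item 2: 2
  item 3: 6 − 2 = 4
  item 4: 6 − 1 = 5
  item 5: 6 − 1 = 5
  item 6: 3
  item 7: 5
  item 8: 6 − 4 = 2
  item 9: 5
  item 10: 5
  item 11: 4
Total = 3 + 2 + 4 + 5 + 5 + 3 + 5 + 2 + 5 + 5 + 4 = 43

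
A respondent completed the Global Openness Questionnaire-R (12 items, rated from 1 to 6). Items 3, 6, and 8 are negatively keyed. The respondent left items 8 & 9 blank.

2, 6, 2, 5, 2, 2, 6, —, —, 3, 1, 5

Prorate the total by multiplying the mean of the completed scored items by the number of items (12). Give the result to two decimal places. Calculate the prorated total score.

Reverse-coded (reversed = (1+6) − raw = 7 − raw):
  item 3: 7 − 2 = 5
  item 6: 7 − 2 = 5
Completed scored items (10 of 12): 2, 6, 5, 5, 2, 5, 6, 3, 1, 5; sum = 40.
Person mean = 40 / 10 ≈ 4.0000
Prorated total = (40 / 10) × 12 = 48.00 (to 2 dp)

48.00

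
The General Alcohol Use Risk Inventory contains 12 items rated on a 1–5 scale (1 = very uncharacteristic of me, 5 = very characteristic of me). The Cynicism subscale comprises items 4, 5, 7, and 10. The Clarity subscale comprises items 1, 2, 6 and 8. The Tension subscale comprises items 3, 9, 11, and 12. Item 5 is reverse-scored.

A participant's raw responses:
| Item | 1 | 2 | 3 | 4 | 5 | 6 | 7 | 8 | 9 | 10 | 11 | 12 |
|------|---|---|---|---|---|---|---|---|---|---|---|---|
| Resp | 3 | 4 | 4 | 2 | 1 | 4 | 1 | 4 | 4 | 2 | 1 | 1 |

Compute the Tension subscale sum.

10

Tension items: 3, 9, 11, 12.
  item 3: 4
  item 9: 4
  item 11: 1
  item 12: 1
Sum = 4 + 4 + 1 + 1 = 10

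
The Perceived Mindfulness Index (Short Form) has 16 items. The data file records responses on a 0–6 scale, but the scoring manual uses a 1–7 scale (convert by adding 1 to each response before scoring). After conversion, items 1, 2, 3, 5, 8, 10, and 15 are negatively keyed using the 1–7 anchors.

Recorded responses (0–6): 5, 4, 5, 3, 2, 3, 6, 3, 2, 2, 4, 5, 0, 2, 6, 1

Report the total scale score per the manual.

57

Convert to 1–7: 6, 5, 6, 4, 3, 4, 7, 4, 3, 3, 5, 6, 1, 3, 7, 2
Reverse-coded (reversed = (1+7) − raw = 8 − raw):
  item 1: 8 − 6 = 2
  item 2: 8 − 5 = 3
  item 3: 8 − 6 = 2
  item 5: 8 − 3 = 5
  item 8: 8 − 4 = 4
  item 10: 8 − 3 = 5
  item 15: 8 − 7 = 1
Scored: 2, 3, 2, 4, 5, 4, 7, 4, 3, 5, 5, 6, 1, 3, 1, 2
Total = 57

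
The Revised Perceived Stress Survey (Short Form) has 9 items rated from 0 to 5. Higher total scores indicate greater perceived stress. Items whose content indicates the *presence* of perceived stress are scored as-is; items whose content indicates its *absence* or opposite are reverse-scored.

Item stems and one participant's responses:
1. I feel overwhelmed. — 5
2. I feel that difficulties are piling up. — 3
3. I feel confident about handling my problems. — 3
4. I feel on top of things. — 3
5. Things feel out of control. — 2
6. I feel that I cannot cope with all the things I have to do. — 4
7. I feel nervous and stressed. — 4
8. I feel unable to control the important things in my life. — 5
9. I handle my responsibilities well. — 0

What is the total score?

32

Items 3, 4, 9 describe the absence/opposite of perceived stress → reverse-score.
on a 0–5 scale, reversed = 5 − raw.
  item 1: 5
  item 2: 3
  item 3: 5 − 3 = 2
  item 4: 5 − 3 = 2
  item 5: 2
  item 6: 4
  item 7: 4
  item 8: 5
  item 9: 5 − 0 = 5
Total = 5 + 3 + 2 + 2 + 2 + 4 + 4 + 5 + 5 = 32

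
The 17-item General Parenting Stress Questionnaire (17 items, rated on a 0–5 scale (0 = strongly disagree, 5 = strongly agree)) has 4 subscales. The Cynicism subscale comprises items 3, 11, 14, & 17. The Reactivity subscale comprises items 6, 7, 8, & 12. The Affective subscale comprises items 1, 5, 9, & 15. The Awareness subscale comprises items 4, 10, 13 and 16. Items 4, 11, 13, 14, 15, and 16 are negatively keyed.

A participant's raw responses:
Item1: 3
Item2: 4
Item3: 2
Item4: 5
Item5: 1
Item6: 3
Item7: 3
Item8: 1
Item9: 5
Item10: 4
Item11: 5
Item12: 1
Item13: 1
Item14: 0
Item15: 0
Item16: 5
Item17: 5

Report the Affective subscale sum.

14

Affective items: 1, 5, 9, 15.
Of these, item 15 is negatively keyed; reverse-coded value = 5 − response.
  item 1: 3
  item 5: 1
  item 9: 5
  item 15: 5 − 0 = 5
Sum = 3 + 1 + 5 + 5 = 14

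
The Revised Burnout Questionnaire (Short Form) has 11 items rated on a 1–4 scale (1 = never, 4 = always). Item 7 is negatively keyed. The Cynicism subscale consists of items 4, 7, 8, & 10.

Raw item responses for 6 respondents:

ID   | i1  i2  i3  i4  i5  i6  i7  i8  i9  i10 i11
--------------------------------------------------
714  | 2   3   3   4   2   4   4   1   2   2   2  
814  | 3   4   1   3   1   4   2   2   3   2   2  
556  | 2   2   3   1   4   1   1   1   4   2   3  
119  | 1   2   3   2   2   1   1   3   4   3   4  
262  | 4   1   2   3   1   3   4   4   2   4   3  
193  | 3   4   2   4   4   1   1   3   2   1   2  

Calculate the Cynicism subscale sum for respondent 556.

Respondent 556 raw: 2, 2, 3, 1, 4, 1, 1, 1, 4, 2, 3.
Cynicism items: 4, 7, 8, 10.
Reverse-coded (on a 1–4 scale, reversed = 5 − raw):
  item 4: 1
  item 7: 5 − 1 = 4
  item 8: 1
  item 10: 2
Sum = 1 + 4 + 1 + 2 = 8

8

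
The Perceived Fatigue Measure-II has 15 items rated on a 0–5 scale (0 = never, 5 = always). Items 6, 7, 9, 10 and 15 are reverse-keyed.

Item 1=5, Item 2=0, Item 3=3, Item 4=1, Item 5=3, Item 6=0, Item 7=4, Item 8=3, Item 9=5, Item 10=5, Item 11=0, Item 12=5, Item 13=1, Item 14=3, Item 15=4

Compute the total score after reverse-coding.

Reversing items 6, 7, 9, 10, & 15 with 5 − raw:
Total = 5 + 0 + 3 + 1 + 3 + (5−0) + (5−4) + 3 + (5−5) + (5−5) + 0 + 5 + 1 + 3 + (5−4)
      = 5 + 0 + 3 + 1 + 3 + 5 + 1 + 3 + 0 + 0 + 0 + 5 + 1 + 3 + 1 = 31

31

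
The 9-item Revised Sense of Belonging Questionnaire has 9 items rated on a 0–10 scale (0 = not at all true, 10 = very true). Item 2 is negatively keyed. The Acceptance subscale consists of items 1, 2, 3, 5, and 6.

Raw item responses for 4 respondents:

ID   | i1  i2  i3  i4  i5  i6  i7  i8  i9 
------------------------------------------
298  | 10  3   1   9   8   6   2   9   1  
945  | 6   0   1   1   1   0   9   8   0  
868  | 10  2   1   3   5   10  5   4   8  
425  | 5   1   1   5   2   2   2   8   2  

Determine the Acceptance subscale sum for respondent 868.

Respondent 868 raw: 10, 2, 1, 3, 5, 10, 5, 4, 8.
Acceptance items: 1, 2, 3, 5, 6.
Reverse-coded (reverse-coded value = 10 − response):
  item 1: 10
  item 2: 10 − 2 = 8
  item 3: 1
  item 5: 5
  item 6: 10
Sum = 10 + 8 + 1 + 5 + 10 = 34

34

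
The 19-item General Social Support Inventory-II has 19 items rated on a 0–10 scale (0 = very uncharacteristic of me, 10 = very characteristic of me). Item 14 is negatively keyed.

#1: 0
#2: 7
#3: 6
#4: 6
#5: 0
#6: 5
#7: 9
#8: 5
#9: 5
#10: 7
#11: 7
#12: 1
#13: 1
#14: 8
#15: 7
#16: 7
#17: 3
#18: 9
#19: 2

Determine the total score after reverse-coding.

Raw sum = 95. Negatively keyed items: 14; their raw sum = 8.
Each reversal replaces raw with 10 − raw, changing the total by 10 − 2·raw per item.
Total = 95 + 1·10 − 2·8 = 95 + 10 − 16 = 89

89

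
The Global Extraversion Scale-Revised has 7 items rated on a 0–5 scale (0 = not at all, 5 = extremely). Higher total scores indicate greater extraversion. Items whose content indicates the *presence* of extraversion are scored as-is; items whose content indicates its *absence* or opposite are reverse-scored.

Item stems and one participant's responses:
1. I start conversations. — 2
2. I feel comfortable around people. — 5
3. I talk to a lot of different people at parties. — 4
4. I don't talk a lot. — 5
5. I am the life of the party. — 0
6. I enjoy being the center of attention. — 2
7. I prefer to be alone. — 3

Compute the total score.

Items 4, 7 describe the absence/opposite of extraversion → reverse-score.
reverse-coded value = 5 − response.
  item 1: 2
  item 2: 5
  item 3: 4
  item 4: 5 − 5 = 0
  item 5: 0
  item 6: 2
  item 7: 5 − 3 = 2
Total = 2 + 5 + 4 + 0 + 0 + 2 + 2 = 15

15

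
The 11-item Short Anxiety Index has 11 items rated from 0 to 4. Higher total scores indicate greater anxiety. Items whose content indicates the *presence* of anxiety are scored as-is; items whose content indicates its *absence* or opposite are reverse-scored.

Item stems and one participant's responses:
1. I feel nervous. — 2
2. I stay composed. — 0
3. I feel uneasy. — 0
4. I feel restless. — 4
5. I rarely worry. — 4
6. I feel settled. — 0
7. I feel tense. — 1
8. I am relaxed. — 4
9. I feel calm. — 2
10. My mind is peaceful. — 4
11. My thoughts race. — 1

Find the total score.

18

Items 2, 5, 6, 8, 9, 10 describe the absence/opposite of anxiety → reverse-score.
reversed = (0+4) − raw = 4 − raw.
  item 1: 2
  item 2: 4 − 0 = 4
  item 3: 0
  item 4: 4
  item 5: 4 − 4 = 0
  item 6: 4 − 0 = 4
  item 7: 1
  item 8: 4 − 4 = 0
  item 9: 4 − 2 = 2
  item 10: 4 − 4 = 0
  item 11: 1
Total = 2 + 4 + 0 + 4 + 0 + 4 + 1 + 0 + 2 + 0 + 1 = 18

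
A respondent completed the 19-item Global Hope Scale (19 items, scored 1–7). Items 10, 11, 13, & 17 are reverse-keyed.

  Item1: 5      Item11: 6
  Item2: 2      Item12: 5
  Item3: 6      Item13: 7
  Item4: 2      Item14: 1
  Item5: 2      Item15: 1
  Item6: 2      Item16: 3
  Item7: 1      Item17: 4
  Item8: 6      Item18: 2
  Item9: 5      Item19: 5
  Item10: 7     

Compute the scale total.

56

Reverse-keyed items use 8 − raw:
  item 10: 8 − 7 = 1
  item 11: 8 − 6 = 2
  item 13: 8 − 7 = 1
  item 17: 8 − 4 = 4
Scored responses: 5, 2, 6, 2, 2, 2, 1, 6, 5, 1, 2, 5, 1, 1, 1, 3, 4, 2, 5
Total = 5 + 2 + 6 + 2 + 2 + 2 + 1 + 6 + 5 + 1 + 2 + 5 + 1 + 1 + 1 + 3 + 4 + 2 + 5 = 56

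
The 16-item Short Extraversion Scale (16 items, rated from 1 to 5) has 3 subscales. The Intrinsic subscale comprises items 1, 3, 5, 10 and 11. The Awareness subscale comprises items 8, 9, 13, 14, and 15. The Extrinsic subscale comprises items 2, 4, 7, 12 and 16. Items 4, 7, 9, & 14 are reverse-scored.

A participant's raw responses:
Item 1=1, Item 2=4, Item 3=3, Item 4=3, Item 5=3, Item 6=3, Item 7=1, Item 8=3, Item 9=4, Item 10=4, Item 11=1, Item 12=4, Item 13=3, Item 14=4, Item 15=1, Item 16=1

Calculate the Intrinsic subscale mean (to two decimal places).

2.40

Intrinsic items: 1, 3, 5, 10, 11.
  item 1: 1
  item 3: 3
  item 5: 3
  item 10: 4
  item 11: 1
Sum = 1 + 3 + 3 + 4 + 1 = 12
Mean = 12 / 5 = 2.40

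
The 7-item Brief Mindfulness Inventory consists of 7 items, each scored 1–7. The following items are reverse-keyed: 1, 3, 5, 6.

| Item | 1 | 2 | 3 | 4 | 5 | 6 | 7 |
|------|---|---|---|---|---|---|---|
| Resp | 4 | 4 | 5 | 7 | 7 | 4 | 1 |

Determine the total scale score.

Reverse-coded items (on a 1–7 scale, reversed = 8 − raw):
  item 1: 8 − 4 = 4
  item 3: 8 − 5 = 3
  item 5: 8 − 7 = 1
  item 6: 8 − 4 = 4
Scored items: 4, 4, 3, 7, 1, 4, 1
Total = 4 + 4 + 3 + 7 + 1 + 4 + 1 = 24

24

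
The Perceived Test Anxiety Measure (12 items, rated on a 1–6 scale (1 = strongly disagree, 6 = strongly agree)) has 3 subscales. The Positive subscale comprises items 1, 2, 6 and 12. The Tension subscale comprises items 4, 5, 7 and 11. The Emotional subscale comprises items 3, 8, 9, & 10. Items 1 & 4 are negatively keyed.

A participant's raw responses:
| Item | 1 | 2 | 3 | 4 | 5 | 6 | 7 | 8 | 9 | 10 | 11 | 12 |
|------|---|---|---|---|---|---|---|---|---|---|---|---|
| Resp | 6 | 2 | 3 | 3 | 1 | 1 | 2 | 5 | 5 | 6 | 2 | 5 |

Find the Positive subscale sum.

Positive items: 1, 2, 6, 12.
Of these, item 1 is negatively keyed; reverse-coded value = 7 − response.
  item 1: 7 − 6 = 1
  item 2: 2
  item 6: 1
  item 12: 5
Sum = 1 + 2 + 1 + 5 = 9

9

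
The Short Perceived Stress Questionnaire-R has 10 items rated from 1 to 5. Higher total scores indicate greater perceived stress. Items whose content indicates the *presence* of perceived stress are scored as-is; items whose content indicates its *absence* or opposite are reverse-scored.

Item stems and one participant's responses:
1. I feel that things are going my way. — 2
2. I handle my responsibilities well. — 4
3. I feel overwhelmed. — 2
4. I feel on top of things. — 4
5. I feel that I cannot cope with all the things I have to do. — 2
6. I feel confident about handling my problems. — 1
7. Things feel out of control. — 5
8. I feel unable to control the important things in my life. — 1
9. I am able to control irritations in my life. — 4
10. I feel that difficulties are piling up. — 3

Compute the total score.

28

Items 1, 2, 4, 6, 9 describe the absence/opposite of perceived stress → reverse-score.
on a 1–5 scale, reversed = 6 − raw.
  item 1: 6 − 2 = 4
  item 2: 6 − 4 = 2
  item 3: 2
  item 4: 6 − 4 = 2
  item 5: 2
  item 6: 6 − 1 = 5
  item 7: 5
  item 8: 1
  item 9: 6 − 4 = 2
  item 10: 3
Total = 4 + 2 + 2 + 2 + 2 + 5 + 5 + 1 + 2 + 3 = 28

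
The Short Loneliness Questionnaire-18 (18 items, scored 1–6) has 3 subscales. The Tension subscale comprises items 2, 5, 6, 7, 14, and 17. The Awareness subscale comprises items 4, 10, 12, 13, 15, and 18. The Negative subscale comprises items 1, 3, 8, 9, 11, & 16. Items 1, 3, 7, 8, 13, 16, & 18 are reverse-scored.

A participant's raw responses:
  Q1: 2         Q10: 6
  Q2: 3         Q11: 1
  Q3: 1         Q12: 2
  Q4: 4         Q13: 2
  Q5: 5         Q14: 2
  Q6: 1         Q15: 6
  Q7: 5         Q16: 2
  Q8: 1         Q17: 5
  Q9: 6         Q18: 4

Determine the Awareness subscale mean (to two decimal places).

Awareness items: 4, 10, 12, 13, 15, 18.
Of these, items 13 & 18 are reverse-scored; reverse-coded value = 7 − response.
  item 4: 4
  item 10: 6
  item 12: 2
  item 13: 7 − 2 = 5
  item 15: 6
  item 18: 7 − 4 = 3
Sum = 4 + 6 + 2 + 5 + 6 + 3 = 26
Mean = 26 / 6 = 4.33

4.33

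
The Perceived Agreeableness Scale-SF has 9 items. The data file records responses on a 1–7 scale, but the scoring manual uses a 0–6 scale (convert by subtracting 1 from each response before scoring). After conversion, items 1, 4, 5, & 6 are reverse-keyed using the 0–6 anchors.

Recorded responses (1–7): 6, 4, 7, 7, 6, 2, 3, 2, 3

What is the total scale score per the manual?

Convert to 0–6: 5, 3, 6, 6, 5, 1, 2, 1, 2
Reverse-coded (reverse-coded value = 6 − response):
  item 1: 6 − 5 = 1
  item 4: 6 − 6 = 0
  item 5: 6 − 5 = 1
  item 6: 6 − 1 = 5
Scored: 1, 3, 6, 0, 1, 5, 2, 1, 2
Total = 21

21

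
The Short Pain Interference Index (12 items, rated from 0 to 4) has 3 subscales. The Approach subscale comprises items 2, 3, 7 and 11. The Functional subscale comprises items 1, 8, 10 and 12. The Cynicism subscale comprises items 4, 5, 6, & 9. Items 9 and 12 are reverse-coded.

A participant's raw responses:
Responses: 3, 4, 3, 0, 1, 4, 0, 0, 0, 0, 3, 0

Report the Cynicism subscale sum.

Cynicism items: 4, 5, 6, 9.
Of these, item 9 is reverse-coded; on a 0–4 scale, reversed = 4 − raw.
  item 4: 0
  item 5: 1
  item 6: 4
  item 9: 4 − 0 = 4
Sum = 0 + 1 + 4 + 4 = 9

9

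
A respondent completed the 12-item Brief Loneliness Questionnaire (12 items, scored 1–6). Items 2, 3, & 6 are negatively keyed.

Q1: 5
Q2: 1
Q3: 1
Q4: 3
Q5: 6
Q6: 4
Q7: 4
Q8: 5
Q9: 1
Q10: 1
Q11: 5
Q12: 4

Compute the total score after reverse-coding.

49

Negatively keyed items use 7 − raw:
  item 2: 7 − 1 = 6
  item 3: 7 − 1 = 6
  item 6: 7 − 4 = 3
Scored responses: 5, 6, 6, 3, 6, 3, 4, 5, 1, 1, 5, 4
Total = 5 + 6 + 6 + 3 + 6 + 3 + 4 + 5 + 1 + 1 + 5 + 4 = 49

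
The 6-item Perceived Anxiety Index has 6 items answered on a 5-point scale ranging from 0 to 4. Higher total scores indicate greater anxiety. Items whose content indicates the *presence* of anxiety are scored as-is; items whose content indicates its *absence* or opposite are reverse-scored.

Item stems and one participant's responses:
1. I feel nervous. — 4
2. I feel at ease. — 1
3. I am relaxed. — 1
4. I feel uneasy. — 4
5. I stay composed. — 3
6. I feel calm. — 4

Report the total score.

Items 2, 3, 5, 6 describe the absence/opposite of anxiety → reverse-score.
reversed = (0+4) − raw = 4 − raw.
  item 1: 4
  item 2: 4 − 1 = 3
  item 3: 4 − 1 = 3
  item 4: 4
  item 5: 4 − 3 = 1
  item 6: 4 − 4 = 0
Total = 4 + 3 + 3 + 4 + 1 + 0 = 15

15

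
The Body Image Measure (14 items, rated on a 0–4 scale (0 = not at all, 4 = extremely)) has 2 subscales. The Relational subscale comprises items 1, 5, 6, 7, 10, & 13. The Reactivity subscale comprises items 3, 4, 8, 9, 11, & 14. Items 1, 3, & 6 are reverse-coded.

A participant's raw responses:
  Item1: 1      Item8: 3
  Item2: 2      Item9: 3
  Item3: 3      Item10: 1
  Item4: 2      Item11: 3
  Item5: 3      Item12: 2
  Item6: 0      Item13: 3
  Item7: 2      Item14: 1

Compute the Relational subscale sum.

16

Relational items: 1, 5, 6, 7, 10, 13.
Of these, items 1 & 6 are reverse-coded; on a 0–4 scale, reversed = 4 − raw.
  item 1: 4 − 1 = 3
  item 5: 3
  item 6: 4 − 0 = 4
  item 7: 2
  item 10: 1
  item 13: 3
Sum = 3 + 3 + 4 + 2 + 1 + 3 = 16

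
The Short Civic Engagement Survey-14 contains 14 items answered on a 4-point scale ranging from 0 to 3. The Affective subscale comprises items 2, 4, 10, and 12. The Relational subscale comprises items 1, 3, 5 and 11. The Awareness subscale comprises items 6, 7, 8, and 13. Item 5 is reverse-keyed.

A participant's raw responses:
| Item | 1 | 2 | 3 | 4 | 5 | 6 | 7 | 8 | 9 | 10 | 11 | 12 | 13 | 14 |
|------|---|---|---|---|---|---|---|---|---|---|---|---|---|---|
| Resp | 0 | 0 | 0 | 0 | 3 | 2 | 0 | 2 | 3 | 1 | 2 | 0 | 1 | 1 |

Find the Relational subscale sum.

Relational items: 1, 3, 5, 11.
Of these, item 5 is reverse-keyed; on a 0–3 scale, reversed = 3 − raw.
  item 1: 0
  item 3: 0
  item 5: 3 − 3 = 0
  item 11: 2
Sum = 0 + 0 + 0 + 2 = 2

2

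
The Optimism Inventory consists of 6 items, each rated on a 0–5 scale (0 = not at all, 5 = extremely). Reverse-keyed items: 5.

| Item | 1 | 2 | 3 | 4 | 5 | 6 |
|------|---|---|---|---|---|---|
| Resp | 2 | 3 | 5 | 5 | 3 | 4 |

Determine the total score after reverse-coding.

Reversing item 5 with 5 − raw:
Total = 2 + 3 + 5 + 5 + (5−3) + 4
      = 2 + 3 + 5 + 5 + 2 + 4 = 21

21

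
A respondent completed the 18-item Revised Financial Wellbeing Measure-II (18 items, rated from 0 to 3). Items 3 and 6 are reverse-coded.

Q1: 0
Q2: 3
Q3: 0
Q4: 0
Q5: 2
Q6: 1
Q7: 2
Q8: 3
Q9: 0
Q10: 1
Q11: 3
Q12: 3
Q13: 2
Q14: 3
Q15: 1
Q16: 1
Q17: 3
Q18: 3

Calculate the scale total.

35

Apply reverse scoring (on a 0–3 scale, reversed = 3 − raw):
  item 3: 3 − 0 = 3
  item 6: 3 − 1 = 2
Scored items: 0, 3, 3, 0, 2, 2, 2, 3, 0, 1, 3, 3, 2, 3, 1, 1, 3, 3
Total = 0 + 3 + 3 + 0 + 2 + 2 + 2 + 3 + 0 + 1 + 3 + 3 + 2 + 3 + 1 + 1 + 3 + 3 = 35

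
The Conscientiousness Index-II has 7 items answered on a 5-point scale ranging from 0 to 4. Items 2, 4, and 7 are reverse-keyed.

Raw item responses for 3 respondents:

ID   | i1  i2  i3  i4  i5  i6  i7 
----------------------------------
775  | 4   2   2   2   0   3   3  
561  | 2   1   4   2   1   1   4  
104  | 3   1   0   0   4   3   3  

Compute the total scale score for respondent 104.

18

Respondent 104 raw: 3, 1, 0, 0, 4, 3, 3.
Reverse-coded (reversed = (0+4) − raw = 4 − raw):
  item 1: 3
  item 2: 4 − 1 = 3
  item 3: 0
  item 4: 4 − 0 = 4
  item 5: 4
  item 6: 3
  item 7: 4 − 3 = 1
Sum = 3 + 3 + 0 + 4 + 4 + 3 + 1 = 18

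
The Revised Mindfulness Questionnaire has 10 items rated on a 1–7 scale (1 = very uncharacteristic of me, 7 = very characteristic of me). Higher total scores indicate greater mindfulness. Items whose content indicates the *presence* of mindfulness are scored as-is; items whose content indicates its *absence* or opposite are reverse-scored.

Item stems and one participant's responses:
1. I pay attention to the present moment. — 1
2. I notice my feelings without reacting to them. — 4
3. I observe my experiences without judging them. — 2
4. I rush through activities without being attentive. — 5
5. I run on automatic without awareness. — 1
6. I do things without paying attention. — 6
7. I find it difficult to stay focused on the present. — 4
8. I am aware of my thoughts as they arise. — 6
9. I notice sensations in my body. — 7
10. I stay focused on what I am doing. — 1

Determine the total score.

Items 4, 5, 6, 7 describe the absence/opposite of mindfulness → reverse-score.
on a 1–7 scale, reversed = 8 − raw.
  item 1: 1
  item 2: 4
  item 3: 2
  item 4: 8 − 5 = 3
  item 5: 8 − 1 = 7
  item 6: 8 − 6 = 2
  item 7: 8 − 4 = 4
  item 8: 6
  item 9: 7
  item 10: 1
Total = 1 + 4 + 2 + 3 + 7 + 2 + 4 + 6 + 7 + 1 = 37

37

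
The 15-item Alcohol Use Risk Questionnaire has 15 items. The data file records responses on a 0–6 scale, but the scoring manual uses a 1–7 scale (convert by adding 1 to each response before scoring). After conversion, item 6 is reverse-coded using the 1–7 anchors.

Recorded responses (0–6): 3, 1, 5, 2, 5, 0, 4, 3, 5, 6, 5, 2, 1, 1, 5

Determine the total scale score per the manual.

69

Convert to 1–7: 4, 2, 6, 3, 6, 1, 5, 4, 6, 7, 6, 3, 2, 2, 6
Reverse-coded (reverse-coded value = 8 − response):
  item 6: 8 − 1 = 7
Scored: 4, 2, 6, 3, 6, 7, 5, 4, 6, 7, 6, 3, 2, 2, 6
Total = 69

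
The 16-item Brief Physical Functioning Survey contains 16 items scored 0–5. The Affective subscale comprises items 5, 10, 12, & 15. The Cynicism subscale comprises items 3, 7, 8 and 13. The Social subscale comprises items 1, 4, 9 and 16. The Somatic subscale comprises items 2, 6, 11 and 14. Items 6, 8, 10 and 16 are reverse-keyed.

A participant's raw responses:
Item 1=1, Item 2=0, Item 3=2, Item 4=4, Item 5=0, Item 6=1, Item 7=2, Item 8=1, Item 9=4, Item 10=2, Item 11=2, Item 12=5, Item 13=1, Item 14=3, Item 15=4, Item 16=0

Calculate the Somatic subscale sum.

9

Somatic items: 2, 6, 11, 14.
Of these, item 6 is reverse-keyed; on a 0–5 scale, reversed = 5 − raw.
  item 2: 0
  item 6: 5 − 1 = 4
  item 11: 2
  item 14: 3
Sum = 0 + 4 + 2 + 3 = 9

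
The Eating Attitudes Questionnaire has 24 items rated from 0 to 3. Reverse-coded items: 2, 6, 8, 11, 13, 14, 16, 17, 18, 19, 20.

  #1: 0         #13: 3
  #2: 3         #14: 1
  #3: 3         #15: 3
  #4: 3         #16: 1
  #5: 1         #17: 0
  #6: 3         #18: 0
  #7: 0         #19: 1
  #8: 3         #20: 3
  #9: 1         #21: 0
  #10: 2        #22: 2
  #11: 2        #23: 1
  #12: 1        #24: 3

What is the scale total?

Reversing items 2, 6, 8, 11, 13, 14, 16, 17, 18, 19, and 20 with 3 − raw:
Total = 0 + (3−3) + 3 + 3 + 1 + (3−3) + 0 + (3−3) + 1 + 2 + (3−2) + 1 + (3−3) + (3−1) + 3 + (3−1) + (3−0) + (3−0) + (3−1) + (3−3) + 0 + 2 + 1 + 3
      = 0 + 0 + 3 + 3 + 1 + 0 + 0 + 0 + 1 + 2 + 1 + 1 + 0 + 2 + 3 + 2 + 3 + 3 + 2 + 0 + 0 + 2 + 1 + 3 = 33

33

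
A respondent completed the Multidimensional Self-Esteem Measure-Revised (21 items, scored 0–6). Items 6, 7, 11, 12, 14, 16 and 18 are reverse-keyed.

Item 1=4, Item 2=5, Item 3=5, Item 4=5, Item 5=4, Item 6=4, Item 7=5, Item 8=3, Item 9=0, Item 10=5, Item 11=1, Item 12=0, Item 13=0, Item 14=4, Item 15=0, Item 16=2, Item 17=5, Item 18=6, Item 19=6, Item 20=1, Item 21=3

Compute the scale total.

66

Apply reverse scoring (on a 0–6 scale, reversed = 6 − raw):
  item 6: 6 − 4 = 2
  item 7: 6 − 5 = 1
  item 11: 6 − 1 = 5
  item 12: 6 − 0 = 6
  item 14: 6 − 4 = 2
  item 16: 6 − 2 = 4
  item 18: 6 − 6 = 0
After reverse-coding: 4, 5, 5, 5, 4, 2, 1, 3, 0, 5, 5, 6, 0, 2, 0, 4, 5, 0, 6, 1, 3
Total = 4 + 5 + 5 + 5 + 4 + 2 + 1 + 3 + 0 + 5 + 5 + 6 + 0 + 2 + 0 + 4 + 5 + 0 + 6 + 1 + 3 = 66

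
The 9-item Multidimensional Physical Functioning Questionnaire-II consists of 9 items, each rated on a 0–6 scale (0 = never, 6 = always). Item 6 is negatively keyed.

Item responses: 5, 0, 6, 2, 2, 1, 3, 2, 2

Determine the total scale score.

27

Reverse-coded items (reversed = (0+6) − raw = 6 − raw):
  item 6: 6 − 1 = 5
Scored responses: 5, 0, 6, 2, 2, 5, 3, 2, 2
Total = 5 + 0 + 6 + 2 + 2 + 5 + 3 + 2 + 2 = 27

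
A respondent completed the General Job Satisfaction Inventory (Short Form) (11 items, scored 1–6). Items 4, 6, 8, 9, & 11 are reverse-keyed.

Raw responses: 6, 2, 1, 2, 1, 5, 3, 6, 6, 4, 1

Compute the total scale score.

32

Reversing items 4, 6, 8, 9, and 11 with 7 − raw:
Total = 6 + 2 + 1 + (7−2) + 1 + (7−5) + 3 + (7−6) + (7−6) + 4 + (7−1)
      = 6 + 2 + 1 + 5 + 1 + 2 + 3 + 1 + 1 + 4 + 6 = 32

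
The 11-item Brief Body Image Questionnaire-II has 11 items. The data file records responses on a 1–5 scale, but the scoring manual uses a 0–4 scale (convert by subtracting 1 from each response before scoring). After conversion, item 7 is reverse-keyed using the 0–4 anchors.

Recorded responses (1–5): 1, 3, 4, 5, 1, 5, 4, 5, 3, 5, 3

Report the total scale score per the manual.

26

Convert to 0–4: 0, 2, 3, 4, 0, 4, 3, 4, 2, 4, 2
Reverse-coded (reversed = (0+4) − raw = 4 − raw):
  item 7: 4 − 3 = 1
Scored: 0, 2, 3, 4, 0, 4, 1, 4, 2, 4, 2
Total = 26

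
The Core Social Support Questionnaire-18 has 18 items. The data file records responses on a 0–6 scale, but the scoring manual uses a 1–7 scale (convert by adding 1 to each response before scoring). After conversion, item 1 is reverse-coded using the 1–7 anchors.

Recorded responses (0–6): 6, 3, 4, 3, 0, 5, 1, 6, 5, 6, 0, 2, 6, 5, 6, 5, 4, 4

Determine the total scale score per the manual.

83

Convert to 1–7: 7, 4, 5, 4, 1, 6, 2, 7, 6, 7, 1, 3, 7, 6, 7, 6, 5, 5
Reverse-coded (reverse-coded value = 8 − response):
  item 1: 8 − 7 = 1
Scored: 1, 4, 5, 4, 1, 6, 2, 7, 6, 7, 1, 3, 7, 6, 7, 6, 5, 5
Total = 83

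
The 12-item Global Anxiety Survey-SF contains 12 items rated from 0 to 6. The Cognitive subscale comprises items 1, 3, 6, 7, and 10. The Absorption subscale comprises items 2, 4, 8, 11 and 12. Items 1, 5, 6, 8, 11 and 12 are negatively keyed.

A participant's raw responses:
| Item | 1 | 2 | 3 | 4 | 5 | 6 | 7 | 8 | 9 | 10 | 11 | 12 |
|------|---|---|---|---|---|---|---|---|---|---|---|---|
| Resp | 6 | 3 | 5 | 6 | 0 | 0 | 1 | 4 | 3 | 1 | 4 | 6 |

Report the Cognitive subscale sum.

Cognitive items: 1, 3, 6, 7, 10.
Of these, items 1 & 6 are negatively keyed; on a 0–6 scale, reversed = 6 − raw.
  item 1: 6 − 6 = 0
  item 3: 5
  item 6: 6 − 0 = 6
  item 7: 1
  item 10: 1
Sum = 0 + 5 + 6 + 1 + 1 = 13

13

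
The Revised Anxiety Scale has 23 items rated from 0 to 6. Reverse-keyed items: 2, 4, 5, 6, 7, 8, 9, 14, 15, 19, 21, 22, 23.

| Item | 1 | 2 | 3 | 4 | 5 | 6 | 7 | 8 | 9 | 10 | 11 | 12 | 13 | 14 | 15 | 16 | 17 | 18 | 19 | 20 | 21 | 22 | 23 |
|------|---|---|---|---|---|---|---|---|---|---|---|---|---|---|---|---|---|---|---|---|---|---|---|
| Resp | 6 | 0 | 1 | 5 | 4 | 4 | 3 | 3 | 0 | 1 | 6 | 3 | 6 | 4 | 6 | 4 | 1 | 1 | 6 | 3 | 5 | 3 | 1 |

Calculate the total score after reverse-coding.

66

Reverse-coded items (on a 0–6 scale, reversed = 6 − raw):
  item 2: 6 − 0 = 6
  item 4: 6 − 5 = 1
  item 5: 6 − 4 = 2
  item 6: 6 − 4 = 2
  item 7: 6 − 3 = 3
  item 8: 6 − 3 = 3
  item 9: 6 − 0 = 6
  item 14: 6 − 4 = 2
  item 15: 6 − 6 = 0
  item 19: 6 − 6 = 0
  item 21: 6 − 5 = 1
  item 22: 6 − 3 = 3
  item 23: 6 − 1 = 5
Scored responses: 6, 6, 1, 1, 2, 2, 3, 3, 6, 1, 6, 3, 6, 2, 0, 4, 1, 1, 0, 3, 1, 3, 5
Total = 6 + 6 + 1 + 1 + 2 + 2 + 3 + 3 + 6 + 1 + 6 + 3 + 6 + 2 + 0 + 4 + 1 + 1 + 0 + 3 + 1 + 3 + 5 = 66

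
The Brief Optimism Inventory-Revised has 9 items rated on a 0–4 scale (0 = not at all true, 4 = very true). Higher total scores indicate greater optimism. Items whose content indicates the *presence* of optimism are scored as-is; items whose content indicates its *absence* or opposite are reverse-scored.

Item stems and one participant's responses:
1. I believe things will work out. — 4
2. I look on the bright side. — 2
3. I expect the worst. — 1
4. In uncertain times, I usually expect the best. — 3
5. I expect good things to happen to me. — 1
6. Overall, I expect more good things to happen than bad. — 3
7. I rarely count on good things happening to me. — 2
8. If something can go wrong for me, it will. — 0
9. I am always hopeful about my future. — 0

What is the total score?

22

Items 3, 7, 8 describe the absence/opposite of optimism → reverse-score.
reverse-coded value = 4 − response.
  item 1: 4
  item 2: 2
  item 3: 4 − 1 = 3
  item 4: 3
  item 5: 1
  item 6: 3
  item 7: 4 − 2 = 2
  item 8: 4 − 0 = 4
  item 9: 0
Total = 4 + 2 + 3 + 3 + 1 + 3 + 2 + 4 + 0 = 22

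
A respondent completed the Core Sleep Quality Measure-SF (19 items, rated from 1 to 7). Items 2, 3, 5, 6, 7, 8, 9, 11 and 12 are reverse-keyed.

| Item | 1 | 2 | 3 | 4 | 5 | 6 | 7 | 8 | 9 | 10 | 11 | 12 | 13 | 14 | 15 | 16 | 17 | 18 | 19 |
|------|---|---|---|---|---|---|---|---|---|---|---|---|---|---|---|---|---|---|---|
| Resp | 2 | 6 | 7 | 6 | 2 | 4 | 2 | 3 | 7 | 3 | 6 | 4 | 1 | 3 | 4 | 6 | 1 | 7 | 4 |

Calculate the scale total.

68

Reverse-coded items (on a 1–7 scale, reversed = 8 − raw):
  item 2: 8 − 6 = 2
  item 3: 8 − 7 = 1
  item 5: 8 − 2 = 6
  item 6: 8 − 4 = 4
  item 7: 8 − 2 = 6
  item 8: 8 − 3 = 5
  item 9: 8 − 7 = 1
  item 11: 8 − 6 = 2
  item 12: 8 − 4 = 4
After reverse-coding: 2, 2, 1, 6, 6, 4, 6, 5, 1, 3, 2, 4, 1, 3, 4, 6, 1, 7, 4
Total = 2 + 2 + 1 + 6 + 6 + 4 + 6 + 5 + 1 + 3 + 2 + 4 + 1 + 3 + 4 + 6 + 1 + 7 + 4 = 68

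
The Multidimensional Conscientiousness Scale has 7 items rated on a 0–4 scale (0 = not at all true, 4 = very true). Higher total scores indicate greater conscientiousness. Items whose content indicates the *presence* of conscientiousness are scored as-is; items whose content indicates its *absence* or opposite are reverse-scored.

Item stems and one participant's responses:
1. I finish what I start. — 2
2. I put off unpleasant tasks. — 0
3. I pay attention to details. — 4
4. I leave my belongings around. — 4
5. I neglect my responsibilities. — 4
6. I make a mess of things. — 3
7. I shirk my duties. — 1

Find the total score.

Items 2, 4, 5, 6, 7 describe the absence/opposite of conscientiousness → reverse-score.
reverse-coded value = 4 − response.
  item 1: 2
  item 2: 4 − 0 = 4
  item 3: 4
  item 4: 4 − 4 = 0
  item 5: 4 − 4 = 0
  item 6: 4 − 3 = 1
  item 7: 4 − 1 = 3
Total = 2 + 4 + 4 + 0 + 0 + 1 + 3 = 14

14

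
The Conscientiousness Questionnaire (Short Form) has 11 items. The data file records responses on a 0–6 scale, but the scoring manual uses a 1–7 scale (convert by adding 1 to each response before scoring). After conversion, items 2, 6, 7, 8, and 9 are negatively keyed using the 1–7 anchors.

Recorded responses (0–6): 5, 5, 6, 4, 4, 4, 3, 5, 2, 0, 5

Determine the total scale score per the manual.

Convert to 1–7: 6, 6, 7, 5, 5, 5, 4, 6, 3, 1, 6
Reverse-coded (on a 1–7 scale, reversed = 8 − raw):
  item 2: 8 − 6 = 2
  item 6: 8 − 5 = 3
  item 7: 8 − 4 = 4
  item 8: 8 − 6 = 2
  item 9: 8 − 3 = 5
Scored: 6, 2, 7, 5, 5, 3, 4, 2, 5, 1, 6
Total = 46

46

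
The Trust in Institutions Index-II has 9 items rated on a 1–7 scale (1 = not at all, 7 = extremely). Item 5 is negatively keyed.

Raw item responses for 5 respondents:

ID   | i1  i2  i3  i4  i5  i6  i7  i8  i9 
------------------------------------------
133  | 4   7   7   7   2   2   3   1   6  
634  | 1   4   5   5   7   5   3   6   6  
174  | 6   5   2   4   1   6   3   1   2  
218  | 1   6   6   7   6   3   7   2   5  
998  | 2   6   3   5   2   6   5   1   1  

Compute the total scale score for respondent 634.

Respondent 634 raw: 1, 4, 5, 5, 7, 5, 3, 6, 6.
Reverse-coded (reverse-coded value = 8 − response):
  item 1: 1
  item 2: 4
  item 3: 5
  item 4: 5
  item 5: 8 − 7 = 1
  item 6: 5
  item 7: 3
  item 8: 6
  item 9: 6
Sum = 1 + 4 + 5 + 5 + 1 + 5 + 3 + 6 + 6 = 36

36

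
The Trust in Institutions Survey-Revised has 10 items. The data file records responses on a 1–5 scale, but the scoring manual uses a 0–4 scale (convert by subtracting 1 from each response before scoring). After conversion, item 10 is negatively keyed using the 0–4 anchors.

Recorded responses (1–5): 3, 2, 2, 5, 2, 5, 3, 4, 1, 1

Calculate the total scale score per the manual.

Convert to 0–4: 2, 1, 1, 4, 1, 4, 2, 3, 0, 0
Reverse-coded (on a 0–4 scale, reversed = 4 − raw):
  item 10: 4 − 0 = 4
Scored: 2, 1, 1, 4, 1, 4, 2, 3, 0, 4
Total = 22

22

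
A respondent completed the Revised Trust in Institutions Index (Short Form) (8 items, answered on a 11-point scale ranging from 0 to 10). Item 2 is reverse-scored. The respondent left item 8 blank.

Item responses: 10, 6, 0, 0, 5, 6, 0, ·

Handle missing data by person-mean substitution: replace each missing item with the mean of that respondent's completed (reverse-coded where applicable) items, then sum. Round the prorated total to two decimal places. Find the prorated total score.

28.57

Reverse-coded (reverse-coded value = 10 − response):
  item 2: 10 − 6 = 4
Completed scored items (7 of 8): 10, 4, 0, 0, 5, 6, 0; sum = 25.
Person mean = 25 / 7 ≈ 3.5714
Prorated total = (25 / 7) × 8 = 28.57 (to 2 dp)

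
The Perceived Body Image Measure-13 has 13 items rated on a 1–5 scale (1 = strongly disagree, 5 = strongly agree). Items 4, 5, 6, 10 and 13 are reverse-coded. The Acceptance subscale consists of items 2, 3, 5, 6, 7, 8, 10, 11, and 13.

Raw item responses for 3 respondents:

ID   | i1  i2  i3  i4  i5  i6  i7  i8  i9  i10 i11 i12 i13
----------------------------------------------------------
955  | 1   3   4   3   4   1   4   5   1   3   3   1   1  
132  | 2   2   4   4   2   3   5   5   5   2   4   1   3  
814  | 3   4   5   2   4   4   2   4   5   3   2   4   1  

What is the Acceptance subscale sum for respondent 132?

Respondent 132 raw: 2, 2, 4, 4, 2, 3, 5, 5, 5, 2, 4, 1, 3.
Acceptance items: 2, 3, 5, 6, 7, 8, 10, 11, 13.
Reverse-coded (reversed = (1+5) − raw = 6 − raw):
  item 2: 2
  item 3: 4
  item 5: 6 − 2 = 4
  item 6: 6 − 3 = 3
  item 7: 5
  item 8: 5
  item 10: 6 − 2 = 4
  item 11: 4
  item 13: 6 − 3 = 3
Sum = 2 + 4 + 4 + 3 + 5 + 5 + 4 + 4 + 3 = 34

34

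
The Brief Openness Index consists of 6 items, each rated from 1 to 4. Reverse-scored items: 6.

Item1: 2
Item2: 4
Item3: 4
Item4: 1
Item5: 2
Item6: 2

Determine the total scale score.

16

Raw sum = 15. Reverse-scored items: 6; their raw sum = 2.
Each reversal replaces raw with 5 − raw, changing the total by 5 − 2·raw per item.
Total = 15 + 1·5 − 2·2 = 15 + 5 − 4 = 16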